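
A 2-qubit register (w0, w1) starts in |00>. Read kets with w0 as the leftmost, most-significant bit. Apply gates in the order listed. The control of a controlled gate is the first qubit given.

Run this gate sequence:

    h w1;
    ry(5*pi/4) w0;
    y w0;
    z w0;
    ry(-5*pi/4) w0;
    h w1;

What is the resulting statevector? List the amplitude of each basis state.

The resulting statevector has amplitude sqrt(2)*I/2 on |00>, 0 on |01>, sqrt(2)*I/2 on |10>, 0 on |11>.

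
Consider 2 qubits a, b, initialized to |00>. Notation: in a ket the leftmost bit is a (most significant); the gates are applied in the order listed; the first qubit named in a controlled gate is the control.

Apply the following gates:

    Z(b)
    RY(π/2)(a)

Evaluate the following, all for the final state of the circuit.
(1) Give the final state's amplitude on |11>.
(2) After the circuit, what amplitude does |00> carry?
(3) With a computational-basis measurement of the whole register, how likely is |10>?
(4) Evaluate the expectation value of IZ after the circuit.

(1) |11> carries amplitude 0 in the final state.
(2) The amplitude on |00> is sqrt(2)/2.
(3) Outcome |10> occurs with probability 1/2.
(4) The expectation value of IZ is 1.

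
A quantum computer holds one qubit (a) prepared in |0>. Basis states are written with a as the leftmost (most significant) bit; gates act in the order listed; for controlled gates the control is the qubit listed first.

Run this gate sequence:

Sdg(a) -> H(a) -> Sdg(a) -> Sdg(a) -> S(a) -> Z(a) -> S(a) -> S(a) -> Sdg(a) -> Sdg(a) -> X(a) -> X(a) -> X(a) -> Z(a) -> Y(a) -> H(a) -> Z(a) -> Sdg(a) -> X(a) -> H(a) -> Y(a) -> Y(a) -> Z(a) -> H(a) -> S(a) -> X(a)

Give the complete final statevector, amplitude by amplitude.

The final amplitudes are -1/2 - I/2 on |0>, -1/2 + I/2 on |1>.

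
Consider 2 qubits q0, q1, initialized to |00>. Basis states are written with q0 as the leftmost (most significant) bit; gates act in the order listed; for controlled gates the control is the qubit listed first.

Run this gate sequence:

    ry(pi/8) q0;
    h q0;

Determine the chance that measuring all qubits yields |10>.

The probability of measuring |10> is 1/2 - sqrt(2 - sqrt(2))/4.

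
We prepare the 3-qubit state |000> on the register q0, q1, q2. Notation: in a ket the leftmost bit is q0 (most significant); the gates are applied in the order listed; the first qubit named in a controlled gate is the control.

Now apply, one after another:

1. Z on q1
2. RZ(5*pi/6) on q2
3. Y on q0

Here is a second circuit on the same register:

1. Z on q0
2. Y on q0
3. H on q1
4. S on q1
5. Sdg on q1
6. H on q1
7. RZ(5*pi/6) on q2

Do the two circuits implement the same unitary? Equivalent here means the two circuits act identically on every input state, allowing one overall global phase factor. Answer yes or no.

No, they are not equivalent — no single phase factor reconciles the two unitaries.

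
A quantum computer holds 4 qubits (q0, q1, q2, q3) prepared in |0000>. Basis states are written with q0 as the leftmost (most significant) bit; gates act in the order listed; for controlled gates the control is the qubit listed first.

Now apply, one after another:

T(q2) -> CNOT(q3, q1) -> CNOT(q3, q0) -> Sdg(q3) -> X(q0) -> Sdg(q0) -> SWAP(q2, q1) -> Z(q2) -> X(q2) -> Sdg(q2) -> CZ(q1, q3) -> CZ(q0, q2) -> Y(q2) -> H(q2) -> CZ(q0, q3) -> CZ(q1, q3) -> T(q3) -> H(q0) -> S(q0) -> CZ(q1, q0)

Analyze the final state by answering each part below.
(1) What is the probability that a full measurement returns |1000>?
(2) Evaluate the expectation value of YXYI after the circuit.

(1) Outcome |1000> occurs with probability 1/4.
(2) In the final state, YXYI has expectation 0.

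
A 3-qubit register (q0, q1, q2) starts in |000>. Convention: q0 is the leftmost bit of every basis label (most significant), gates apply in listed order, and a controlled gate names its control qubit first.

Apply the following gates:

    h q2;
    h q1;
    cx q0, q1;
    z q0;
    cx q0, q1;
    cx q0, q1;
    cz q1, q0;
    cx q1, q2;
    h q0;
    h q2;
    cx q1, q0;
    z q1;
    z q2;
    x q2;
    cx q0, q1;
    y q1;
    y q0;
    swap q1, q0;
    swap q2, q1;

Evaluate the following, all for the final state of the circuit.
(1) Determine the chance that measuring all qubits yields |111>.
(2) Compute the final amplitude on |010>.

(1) A full measurement returns |111> with probability 1/4.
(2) |010> carries amplitude -1/2 in the final state.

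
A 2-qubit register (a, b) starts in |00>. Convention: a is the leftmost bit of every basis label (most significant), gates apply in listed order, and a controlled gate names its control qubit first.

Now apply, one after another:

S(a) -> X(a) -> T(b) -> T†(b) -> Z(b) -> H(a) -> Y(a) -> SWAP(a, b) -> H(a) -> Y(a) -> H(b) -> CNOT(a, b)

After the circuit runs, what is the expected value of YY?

The expectation value of YY is 1.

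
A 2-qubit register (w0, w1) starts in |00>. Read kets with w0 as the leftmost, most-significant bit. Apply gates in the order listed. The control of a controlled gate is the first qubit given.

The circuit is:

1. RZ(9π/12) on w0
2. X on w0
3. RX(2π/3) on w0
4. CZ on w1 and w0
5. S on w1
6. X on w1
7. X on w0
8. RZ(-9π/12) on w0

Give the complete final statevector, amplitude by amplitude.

After the circuit, the state carries amplitude 0 on |00>, 1/2 on |01>, 0 on |10>, sqrt(3)*exp(3*I*pi/4)/2 on |11>.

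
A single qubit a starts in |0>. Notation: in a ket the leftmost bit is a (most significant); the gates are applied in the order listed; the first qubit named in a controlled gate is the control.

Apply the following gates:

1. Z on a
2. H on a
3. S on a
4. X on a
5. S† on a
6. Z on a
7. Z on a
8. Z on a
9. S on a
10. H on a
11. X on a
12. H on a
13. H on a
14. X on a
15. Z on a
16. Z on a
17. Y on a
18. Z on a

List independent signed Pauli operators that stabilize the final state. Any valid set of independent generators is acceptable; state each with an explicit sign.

The stabilizer group can be generated by +Y, among other valid generating sets.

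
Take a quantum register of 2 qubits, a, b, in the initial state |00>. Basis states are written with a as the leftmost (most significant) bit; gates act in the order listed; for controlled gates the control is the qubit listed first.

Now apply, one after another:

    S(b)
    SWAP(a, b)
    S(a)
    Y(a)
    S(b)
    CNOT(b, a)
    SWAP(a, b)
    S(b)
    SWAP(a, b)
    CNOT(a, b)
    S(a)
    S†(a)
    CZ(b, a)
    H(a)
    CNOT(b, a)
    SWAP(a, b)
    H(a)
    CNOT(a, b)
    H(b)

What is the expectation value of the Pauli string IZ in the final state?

The observable IZ averages to -1.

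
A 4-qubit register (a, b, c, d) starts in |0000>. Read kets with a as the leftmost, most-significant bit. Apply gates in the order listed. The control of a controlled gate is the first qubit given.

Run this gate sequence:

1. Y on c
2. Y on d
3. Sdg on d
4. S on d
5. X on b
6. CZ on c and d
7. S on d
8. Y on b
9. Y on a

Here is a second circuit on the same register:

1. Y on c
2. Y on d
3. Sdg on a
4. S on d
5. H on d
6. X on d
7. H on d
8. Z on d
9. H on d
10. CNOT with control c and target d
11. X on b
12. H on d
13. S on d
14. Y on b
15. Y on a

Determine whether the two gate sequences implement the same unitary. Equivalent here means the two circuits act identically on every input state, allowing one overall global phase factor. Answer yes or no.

No: there is an input state on which the two circuits produce genuinely different outputs (not merely differing by a phase).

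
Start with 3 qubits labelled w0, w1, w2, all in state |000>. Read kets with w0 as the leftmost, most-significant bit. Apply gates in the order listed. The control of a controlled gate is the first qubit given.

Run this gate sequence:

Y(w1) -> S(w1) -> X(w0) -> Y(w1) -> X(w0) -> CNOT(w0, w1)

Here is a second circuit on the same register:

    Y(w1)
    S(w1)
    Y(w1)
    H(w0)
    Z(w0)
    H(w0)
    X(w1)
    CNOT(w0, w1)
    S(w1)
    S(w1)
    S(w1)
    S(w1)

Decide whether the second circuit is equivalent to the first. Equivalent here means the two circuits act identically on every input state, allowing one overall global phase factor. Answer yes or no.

No: there is an input state on which the two circuits produce genuinely different outputs (not merely differing by a phase).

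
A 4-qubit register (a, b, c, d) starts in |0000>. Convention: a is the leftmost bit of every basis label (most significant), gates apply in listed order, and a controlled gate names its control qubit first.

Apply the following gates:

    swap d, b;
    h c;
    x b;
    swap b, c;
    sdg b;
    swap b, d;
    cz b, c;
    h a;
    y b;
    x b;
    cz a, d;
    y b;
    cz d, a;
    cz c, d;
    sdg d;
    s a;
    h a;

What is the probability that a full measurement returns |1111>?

The probability of measuring |1111> is 1/4.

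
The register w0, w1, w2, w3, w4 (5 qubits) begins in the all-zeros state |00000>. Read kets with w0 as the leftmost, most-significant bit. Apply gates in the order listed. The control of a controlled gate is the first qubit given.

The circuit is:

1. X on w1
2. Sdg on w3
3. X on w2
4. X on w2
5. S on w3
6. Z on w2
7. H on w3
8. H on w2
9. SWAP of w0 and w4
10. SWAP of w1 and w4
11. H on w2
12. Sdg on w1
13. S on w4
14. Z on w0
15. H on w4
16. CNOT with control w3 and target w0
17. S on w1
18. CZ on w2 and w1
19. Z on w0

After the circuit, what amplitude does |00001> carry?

The final state's coefficient on |00001> equals -I/2.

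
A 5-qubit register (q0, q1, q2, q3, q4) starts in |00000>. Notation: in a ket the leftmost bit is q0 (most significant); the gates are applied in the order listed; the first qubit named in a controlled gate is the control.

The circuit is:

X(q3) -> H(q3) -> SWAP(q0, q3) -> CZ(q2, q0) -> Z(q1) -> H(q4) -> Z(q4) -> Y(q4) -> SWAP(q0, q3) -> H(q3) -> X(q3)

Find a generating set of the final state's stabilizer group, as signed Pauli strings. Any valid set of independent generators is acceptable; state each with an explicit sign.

The final state is stabilized by the group generated by +IIIIX, +ZIIII, +IZIII, +IIZII, +IIIZI; other independent generating sets are equally valid.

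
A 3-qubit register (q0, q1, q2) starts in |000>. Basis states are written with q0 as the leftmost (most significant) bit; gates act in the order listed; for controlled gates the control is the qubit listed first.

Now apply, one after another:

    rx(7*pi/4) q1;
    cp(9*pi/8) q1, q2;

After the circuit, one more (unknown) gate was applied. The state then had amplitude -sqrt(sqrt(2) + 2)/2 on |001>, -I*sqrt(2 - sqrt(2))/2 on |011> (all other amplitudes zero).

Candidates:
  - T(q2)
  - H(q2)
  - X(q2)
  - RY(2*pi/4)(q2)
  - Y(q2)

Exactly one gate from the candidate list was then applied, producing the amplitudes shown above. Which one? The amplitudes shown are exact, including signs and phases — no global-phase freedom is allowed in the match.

The unique candidate consistent with the amplitudes is X(q2).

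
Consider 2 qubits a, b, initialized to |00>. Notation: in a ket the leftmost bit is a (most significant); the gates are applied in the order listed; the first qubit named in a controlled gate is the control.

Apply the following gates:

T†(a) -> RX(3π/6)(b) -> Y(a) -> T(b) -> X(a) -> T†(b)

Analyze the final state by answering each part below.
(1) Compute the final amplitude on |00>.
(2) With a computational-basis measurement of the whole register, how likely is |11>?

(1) The amplitude on |00> is sqrt(2)*I/2.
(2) The probability of measuring |11> is 0.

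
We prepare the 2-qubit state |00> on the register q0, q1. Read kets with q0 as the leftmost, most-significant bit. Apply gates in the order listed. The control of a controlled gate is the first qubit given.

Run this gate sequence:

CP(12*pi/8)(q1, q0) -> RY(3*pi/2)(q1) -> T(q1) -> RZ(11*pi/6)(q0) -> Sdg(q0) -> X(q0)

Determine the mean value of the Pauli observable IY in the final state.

The observable IY averages to -sqrt(2)/2.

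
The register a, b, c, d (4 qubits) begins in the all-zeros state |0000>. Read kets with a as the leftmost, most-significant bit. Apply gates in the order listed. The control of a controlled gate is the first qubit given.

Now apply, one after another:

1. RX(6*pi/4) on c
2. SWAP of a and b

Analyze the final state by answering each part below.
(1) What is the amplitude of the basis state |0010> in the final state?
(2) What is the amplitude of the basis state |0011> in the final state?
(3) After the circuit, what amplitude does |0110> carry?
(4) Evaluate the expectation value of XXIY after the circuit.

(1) The amplitude on |0010> is -sqrt(2)*I/2.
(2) |0011> carries amplitude 0 in the final state.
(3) |0110> carries amplitude 0 in the final state.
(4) In the final state, XXIY has expectation 0.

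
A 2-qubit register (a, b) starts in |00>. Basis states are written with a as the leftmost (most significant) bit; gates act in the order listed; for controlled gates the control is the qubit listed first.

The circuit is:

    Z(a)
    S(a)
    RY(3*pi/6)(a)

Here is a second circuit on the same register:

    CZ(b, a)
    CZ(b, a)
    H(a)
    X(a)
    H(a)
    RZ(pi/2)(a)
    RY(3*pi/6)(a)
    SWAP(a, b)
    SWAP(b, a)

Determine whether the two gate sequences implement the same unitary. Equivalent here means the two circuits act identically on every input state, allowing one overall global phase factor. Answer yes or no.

Yes, they are equivalent — the unitaries differ by at most a global phase.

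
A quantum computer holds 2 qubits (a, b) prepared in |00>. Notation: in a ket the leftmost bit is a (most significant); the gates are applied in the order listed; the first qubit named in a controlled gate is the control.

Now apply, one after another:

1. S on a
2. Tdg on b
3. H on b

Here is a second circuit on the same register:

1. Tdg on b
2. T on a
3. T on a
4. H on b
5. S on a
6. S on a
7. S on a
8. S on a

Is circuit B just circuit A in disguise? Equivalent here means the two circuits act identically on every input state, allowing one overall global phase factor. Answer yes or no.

Yes: on every input state the two circuits agree up to one overall phase factor.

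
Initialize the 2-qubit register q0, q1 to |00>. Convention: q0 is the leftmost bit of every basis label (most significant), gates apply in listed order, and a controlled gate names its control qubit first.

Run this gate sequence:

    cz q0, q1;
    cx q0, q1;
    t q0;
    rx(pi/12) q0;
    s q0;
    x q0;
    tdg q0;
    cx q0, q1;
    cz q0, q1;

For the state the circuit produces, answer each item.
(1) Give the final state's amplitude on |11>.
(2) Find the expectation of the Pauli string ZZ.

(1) The final state's coefficient on |11> equals (sqrt(2 - sqrt(2))/4 + sqrt(3*sqrt(2) + 6)/4)*exp(3*I*pi/4).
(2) The observable ZZ averages to 1.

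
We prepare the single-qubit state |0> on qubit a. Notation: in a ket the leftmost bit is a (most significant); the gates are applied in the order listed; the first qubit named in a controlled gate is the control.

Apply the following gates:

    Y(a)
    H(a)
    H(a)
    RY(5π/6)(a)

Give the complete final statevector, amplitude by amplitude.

The final amplitudes are I*(-sqrt(6) - sqrt(2))/4 on |0>, I*(-sqrt(2) + sqrt(6))/4 on |1>. Key observation: the block from step 2 through step 3 cancels to the identity and can be dropped.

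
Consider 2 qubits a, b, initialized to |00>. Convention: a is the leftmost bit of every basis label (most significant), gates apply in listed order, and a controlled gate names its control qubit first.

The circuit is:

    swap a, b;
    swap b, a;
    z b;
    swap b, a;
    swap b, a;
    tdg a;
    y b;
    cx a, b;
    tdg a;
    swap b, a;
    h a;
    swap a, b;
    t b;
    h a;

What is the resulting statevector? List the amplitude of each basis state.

After the circuit, the state carries amplitude I/2 on |00>, -exp(3*I*pi/4)/2 on |01>, I/2 on |10>, -exp(3*I*pi/4)/2 on |11>. Key observation: steps 4-5 multiply out to the identity, so the circuit reduces to the remaining gates.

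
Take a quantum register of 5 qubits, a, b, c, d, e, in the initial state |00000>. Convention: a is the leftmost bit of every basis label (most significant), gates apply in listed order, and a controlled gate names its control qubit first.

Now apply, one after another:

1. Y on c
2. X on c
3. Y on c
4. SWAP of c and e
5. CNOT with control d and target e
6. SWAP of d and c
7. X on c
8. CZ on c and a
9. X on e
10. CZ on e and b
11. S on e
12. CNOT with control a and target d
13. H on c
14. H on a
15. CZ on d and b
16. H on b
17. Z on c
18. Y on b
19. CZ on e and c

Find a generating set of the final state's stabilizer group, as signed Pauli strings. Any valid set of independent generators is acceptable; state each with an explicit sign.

The stabilizer group can be generated by +XIIII, -IXIII, +IIXII, +IIIZI, +IIIIZ, among other valid generating sets.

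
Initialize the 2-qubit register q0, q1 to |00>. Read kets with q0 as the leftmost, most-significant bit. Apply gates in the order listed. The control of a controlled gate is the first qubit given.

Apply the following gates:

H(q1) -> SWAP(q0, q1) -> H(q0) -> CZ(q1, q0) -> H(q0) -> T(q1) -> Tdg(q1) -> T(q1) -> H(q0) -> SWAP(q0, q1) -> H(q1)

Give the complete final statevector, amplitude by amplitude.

The resulting statevector has amplitude sqrt(2)/2 on |00>, sqrt(2)/2 on |01>, 0 on |10>, 0 on |11>.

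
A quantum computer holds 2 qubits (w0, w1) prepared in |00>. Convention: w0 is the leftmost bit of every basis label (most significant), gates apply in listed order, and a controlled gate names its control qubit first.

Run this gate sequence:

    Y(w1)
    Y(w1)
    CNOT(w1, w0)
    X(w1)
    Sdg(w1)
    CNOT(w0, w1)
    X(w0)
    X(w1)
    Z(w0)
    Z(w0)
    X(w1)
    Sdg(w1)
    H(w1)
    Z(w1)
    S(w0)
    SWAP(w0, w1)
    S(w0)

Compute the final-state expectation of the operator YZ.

The observable YZ averages to -1. Key observation: gates 8-11 undo each other exactly, leaving only the rest of the circuit to track.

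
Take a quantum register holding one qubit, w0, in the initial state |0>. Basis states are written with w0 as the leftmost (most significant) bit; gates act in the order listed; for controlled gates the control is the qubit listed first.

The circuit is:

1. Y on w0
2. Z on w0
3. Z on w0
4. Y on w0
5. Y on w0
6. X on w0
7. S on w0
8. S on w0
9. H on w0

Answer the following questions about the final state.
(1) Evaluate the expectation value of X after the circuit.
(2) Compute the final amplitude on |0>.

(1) The expectation value of X is 1. Key observation: steps 1-4 multiply out to the identity, so the circuit reduces to the remaining gates.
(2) The final state's coefficient on |0> equals sqrt(2)*I/2.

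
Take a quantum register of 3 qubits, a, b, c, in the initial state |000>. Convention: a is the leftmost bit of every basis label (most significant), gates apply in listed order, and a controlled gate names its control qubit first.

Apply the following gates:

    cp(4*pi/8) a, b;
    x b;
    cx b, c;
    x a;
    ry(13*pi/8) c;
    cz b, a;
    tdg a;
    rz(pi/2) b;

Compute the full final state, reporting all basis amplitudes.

The resulting statevector has amplitude sin(3*pi/16) on |110>, cos(3*pi/16) on |111>, and 0 on every other basis state.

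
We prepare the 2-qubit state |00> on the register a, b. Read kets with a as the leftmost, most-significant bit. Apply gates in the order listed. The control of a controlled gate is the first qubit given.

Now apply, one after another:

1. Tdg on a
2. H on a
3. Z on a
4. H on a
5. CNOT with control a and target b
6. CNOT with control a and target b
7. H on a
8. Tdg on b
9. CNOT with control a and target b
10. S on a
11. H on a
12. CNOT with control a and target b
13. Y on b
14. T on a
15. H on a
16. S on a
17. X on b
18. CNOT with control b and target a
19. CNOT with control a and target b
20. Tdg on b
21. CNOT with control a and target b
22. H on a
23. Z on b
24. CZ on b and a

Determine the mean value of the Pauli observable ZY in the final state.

The observable ZY averages to -1/2.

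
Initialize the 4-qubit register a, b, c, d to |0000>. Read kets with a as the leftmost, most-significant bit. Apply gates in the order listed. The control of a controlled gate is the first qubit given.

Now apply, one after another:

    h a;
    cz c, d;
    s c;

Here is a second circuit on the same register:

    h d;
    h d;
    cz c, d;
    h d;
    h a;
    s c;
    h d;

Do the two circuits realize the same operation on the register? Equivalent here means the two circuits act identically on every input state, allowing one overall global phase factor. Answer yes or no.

Yes: on every input state the two circuits agree up to one overall phase factor.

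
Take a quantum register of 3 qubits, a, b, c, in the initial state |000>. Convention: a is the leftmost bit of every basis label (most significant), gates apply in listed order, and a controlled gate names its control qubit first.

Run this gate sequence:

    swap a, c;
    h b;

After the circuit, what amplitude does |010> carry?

|010> carries amplitude sqrt(2)/2 in the final state.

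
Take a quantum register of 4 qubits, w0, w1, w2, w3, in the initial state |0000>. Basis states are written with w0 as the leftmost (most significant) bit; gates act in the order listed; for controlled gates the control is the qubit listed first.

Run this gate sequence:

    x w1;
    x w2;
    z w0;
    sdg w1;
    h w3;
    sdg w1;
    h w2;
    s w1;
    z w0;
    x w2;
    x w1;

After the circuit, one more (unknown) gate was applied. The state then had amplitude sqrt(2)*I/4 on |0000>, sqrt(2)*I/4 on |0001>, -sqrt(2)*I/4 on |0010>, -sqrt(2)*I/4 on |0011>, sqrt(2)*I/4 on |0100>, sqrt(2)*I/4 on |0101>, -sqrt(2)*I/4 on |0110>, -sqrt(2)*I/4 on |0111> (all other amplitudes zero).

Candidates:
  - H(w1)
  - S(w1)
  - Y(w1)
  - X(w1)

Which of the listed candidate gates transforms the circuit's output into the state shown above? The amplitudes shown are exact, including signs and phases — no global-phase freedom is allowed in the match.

It was H(w1) that produced the state shown.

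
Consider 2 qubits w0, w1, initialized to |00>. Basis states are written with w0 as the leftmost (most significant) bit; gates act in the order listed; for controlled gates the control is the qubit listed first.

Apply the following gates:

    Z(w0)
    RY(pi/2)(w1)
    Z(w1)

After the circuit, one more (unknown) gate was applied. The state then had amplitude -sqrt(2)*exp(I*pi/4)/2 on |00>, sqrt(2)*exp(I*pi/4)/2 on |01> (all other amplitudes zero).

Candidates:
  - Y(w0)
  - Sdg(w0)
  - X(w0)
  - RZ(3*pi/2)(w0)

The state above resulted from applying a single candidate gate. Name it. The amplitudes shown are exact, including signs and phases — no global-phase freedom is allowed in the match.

It was RZ(3*pi/2)(w0) that produced the state shown.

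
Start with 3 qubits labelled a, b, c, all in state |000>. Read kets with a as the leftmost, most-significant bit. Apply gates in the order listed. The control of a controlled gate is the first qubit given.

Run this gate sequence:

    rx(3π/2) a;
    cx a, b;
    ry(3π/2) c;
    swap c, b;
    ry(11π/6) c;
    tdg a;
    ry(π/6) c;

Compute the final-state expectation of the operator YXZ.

The observable YXZ averages to 0.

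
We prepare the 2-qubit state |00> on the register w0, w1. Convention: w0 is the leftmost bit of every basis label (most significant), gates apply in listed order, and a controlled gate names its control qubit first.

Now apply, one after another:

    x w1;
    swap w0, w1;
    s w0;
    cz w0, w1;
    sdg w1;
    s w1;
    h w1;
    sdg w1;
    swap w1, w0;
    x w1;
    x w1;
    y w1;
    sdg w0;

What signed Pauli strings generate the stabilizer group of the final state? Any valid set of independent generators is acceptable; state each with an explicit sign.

The stabilizer group can be generated by -XI, +IZ, among other valid generating sets.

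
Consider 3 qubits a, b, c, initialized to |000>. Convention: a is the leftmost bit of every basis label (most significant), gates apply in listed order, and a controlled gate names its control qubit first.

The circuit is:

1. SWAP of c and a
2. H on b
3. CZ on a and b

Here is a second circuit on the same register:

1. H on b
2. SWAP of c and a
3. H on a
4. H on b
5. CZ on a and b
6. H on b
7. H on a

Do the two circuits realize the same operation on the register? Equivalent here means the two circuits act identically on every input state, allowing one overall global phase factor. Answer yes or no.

No, they are not equivalent — no single phase factor reconciles the two unitaries.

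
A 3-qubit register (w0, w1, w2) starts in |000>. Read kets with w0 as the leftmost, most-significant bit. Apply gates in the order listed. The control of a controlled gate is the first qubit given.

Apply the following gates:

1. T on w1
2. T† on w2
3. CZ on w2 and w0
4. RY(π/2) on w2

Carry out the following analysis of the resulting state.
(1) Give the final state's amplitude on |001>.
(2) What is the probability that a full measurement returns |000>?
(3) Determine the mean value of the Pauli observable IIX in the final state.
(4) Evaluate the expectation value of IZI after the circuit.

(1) The amplitude on |001> is sqrt(2)/2.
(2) The probability of measuring |000> is 1/2.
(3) In the final state, IIX has expectation 1.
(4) In the final state, IZI has expectation 1.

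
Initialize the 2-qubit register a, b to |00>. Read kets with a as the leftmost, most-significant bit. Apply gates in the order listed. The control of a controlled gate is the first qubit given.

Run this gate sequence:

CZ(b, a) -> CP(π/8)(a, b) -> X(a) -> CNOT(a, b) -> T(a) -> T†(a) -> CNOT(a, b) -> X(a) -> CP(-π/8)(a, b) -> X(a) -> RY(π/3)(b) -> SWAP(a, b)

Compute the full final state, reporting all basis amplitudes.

The resulting statevector has amplitude 0 on |00>, sqrt(3)/2 on |01>, 0 on |10>, 1/2 on |11>. Key observation: the block from step 2 through step 9 cancels to the identity and can be dropped.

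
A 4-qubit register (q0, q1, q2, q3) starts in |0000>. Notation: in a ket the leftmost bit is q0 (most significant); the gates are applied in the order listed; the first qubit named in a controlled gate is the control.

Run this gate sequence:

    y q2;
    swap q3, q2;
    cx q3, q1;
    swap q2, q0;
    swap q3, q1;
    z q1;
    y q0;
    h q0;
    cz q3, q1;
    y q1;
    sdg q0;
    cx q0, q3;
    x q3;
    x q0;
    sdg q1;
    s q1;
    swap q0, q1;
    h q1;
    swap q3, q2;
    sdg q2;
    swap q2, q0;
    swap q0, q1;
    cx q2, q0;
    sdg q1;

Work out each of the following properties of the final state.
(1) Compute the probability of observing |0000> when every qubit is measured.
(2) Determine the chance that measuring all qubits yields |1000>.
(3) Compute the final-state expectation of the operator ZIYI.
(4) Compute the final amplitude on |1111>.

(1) Outcome |0000> occurs with probability 1/4.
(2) Outcome |1000> occurs with probability 1/4.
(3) The expectation value of ZIYI is 0.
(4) The final state's coefficient on |1111> equals 0.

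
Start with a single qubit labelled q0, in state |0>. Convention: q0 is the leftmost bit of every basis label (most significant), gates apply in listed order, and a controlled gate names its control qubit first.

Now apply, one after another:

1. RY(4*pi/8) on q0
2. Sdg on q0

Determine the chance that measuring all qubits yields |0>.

Outcome |0> occurs with probability 1/2.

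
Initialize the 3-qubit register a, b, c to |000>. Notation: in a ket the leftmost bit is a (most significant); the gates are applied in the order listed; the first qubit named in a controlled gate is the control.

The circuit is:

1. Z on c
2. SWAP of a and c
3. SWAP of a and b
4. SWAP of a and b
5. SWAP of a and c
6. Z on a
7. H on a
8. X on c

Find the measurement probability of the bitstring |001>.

A full measurement returns |001> with probability 1/2. Key observation: steps 2-5 multiply out to the identity, so the circuit reduces to the remaining gates.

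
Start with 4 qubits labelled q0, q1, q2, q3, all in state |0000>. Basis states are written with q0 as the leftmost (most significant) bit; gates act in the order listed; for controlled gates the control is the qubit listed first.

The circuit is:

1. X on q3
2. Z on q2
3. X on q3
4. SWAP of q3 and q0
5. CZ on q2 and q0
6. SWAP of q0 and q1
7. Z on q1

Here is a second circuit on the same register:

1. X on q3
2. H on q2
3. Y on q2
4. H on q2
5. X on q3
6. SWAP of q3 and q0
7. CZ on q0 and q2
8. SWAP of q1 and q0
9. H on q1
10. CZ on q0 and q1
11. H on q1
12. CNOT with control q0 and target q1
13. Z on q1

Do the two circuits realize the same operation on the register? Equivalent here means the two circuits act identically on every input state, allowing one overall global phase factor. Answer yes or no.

No — the two circuits implement different unitaries, even allowing a global phase.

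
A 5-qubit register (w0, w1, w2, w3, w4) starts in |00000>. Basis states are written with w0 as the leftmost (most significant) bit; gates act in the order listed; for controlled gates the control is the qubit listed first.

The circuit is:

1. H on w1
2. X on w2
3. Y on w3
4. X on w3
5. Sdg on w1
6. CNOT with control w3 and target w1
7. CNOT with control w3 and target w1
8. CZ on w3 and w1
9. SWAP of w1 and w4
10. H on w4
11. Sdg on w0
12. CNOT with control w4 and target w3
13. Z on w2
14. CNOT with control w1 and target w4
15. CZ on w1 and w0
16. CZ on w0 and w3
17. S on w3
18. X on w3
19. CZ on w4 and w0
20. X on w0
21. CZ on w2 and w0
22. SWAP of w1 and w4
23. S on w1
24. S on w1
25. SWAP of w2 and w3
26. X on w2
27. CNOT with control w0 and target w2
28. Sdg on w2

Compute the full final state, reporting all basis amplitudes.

The final amplitudes are 1/2 - I/2 on |10110>, 1/2 + I/2 on |11010>, and 0 on every other basis state.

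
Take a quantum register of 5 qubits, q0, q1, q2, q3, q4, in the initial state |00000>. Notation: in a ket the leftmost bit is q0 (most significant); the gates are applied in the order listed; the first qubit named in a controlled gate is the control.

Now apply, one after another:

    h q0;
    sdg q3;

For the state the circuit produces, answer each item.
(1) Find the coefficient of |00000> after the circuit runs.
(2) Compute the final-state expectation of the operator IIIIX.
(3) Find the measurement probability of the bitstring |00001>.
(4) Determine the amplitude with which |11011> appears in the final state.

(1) |00000> carries amplitude sqrt(2)/2 in the final state.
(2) The observable IIIIX averages to 0.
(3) A full measurement returns |00001> with probability 0.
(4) The amplitude on |11011> is 0.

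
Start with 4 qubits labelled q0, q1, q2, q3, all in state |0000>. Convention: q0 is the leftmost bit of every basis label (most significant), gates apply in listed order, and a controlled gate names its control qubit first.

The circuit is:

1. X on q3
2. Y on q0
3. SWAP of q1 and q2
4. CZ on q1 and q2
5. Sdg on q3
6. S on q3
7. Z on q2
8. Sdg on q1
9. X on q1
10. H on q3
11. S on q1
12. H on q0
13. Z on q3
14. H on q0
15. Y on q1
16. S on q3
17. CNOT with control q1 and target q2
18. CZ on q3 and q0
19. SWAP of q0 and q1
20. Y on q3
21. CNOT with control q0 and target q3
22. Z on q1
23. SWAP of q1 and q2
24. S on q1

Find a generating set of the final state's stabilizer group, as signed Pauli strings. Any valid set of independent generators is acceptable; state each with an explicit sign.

The final state is stabilized by the group generated by -IIIY, +ZIII, +IZII, -IIZI; other independent generating sets are equally valid.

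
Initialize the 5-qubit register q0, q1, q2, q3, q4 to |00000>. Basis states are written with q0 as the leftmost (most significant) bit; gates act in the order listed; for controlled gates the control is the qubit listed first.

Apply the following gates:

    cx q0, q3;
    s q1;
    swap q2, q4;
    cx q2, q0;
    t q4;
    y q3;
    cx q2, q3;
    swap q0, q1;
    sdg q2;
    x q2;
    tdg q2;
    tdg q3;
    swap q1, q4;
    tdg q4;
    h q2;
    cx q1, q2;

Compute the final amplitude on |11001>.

|11001> carries amplitude 0 in the final state.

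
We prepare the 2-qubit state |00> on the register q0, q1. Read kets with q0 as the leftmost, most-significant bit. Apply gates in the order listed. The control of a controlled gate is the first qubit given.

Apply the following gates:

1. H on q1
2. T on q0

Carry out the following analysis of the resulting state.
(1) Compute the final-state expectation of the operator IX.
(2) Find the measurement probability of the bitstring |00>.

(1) In the final state, IX has expectation 1.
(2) A full measurement returns |00> with probability 1/2.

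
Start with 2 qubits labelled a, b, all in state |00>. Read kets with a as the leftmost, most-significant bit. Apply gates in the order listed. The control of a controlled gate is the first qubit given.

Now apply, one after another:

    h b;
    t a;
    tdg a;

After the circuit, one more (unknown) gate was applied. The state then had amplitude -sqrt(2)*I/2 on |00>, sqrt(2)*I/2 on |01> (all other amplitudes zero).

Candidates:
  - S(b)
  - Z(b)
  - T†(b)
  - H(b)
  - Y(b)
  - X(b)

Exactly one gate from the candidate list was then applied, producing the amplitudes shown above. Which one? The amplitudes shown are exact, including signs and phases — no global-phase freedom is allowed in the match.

It was Y(b) that produced the state shown.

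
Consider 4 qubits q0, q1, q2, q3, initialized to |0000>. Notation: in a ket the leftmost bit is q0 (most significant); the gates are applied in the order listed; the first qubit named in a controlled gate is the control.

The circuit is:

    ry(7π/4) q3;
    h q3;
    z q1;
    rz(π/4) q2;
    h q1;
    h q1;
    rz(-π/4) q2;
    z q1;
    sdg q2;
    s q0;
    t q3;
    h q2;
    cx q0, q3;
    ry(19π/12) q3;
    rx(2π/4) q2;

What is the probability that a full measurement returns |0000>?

The probability of measuring |0000> is -sqrt(3)/16 + sqrt(2)/32 + sqrt(6)/32 + 5/16. Key observation: the block from step 3 through step 8 cancels to the identity and can be dropped.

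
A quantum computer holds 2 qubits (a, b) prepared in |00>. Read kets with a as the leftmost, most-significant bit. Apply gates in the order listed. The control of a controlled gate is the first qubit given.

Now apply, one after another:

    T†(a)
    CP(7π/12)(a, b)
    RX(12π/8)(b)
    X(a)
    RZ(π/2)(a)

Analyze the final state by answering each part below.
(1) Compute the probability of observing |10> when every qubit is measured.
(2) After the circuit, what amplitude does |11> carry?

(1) The probability of measuring |10> is 1/2.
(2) |11> carries amplitude -sqrt(2)*exp(3*I*pi/4)/2 in the final state.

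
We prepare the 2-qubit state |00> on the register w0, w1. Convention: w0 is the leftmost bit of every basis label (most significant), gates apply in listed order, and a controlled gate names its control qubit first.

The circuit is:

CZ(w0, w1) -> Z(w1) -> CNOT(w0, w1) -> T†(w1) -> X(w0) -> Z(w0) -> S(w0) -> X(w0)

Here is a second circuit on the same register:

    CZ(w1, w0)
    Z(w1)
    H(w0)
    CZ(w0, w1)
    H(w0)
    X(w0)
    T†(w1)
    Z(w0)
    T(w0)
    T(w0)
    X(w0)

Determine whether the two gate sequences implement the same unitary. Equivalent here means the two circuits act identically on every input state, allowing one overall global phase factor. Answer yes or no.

No: there is an input state on which the two circuits produce genuinely different outputs (not merely differing by a phase).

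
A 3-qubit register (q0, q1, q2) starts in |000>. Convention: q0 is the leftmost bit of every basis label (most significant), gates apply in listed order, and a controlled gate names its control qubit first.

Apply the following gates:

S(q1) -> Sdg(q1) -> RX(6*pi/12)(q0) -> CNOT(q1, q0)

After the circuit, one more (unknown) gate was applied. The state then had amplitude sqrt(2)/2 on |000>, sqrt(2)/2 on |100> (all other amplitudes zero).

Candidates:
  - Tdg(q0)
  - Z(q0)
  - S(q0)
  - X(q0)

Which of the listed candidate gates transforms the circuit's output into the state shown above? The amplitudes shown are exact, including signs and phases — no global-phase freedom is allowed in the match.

It was S(q0) that produced the state shown.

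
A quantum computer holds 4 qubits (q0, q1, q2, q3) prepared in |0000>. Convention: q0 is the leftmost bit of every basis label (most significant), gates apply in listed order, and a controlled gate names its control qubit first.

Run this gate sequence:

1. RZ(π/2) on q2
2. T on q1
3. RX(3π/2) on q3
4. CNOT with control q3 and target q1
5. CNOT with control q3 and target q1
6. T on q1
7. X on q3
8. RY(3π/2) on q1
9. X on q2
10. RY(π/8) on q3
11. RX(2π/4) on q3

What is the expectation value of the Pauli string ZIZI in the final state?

The observable ZIZI averages to -1. Key observation: steps 4-5 multiply out to the identity, so the circuit reduces to the remaining gates.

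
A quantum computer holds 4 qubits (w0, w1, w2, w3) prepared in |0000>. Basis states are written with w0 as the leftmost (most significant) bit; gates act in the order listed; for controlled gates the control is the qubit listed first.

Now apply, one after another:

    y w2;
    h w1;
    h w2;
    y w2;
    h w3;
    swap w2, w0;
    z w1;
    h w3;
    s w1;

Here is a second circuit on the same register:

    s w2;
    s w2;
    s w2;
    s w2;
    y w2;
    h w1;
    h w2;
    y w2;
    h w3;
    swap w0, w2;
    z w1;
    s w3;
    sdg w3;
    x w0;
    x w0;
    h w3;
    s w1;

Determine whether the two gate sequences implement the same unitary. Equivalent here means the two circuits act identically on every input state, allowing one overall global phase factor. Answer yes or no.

Yes — the two circuits implement the same unitary up to a global phase.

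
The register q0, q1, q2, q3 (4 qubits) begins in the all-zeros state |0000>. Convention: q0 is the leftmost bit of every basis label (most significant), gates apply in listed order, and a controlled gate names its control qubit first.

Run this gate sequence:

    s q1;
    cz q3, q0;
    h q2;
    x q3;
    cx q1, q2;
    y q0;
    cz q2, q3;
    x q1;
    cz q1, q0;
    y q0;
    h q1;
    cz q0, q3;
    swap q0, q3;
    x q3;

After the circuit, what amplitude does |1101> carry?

|1101> carries amplitude 1/2 in the final state.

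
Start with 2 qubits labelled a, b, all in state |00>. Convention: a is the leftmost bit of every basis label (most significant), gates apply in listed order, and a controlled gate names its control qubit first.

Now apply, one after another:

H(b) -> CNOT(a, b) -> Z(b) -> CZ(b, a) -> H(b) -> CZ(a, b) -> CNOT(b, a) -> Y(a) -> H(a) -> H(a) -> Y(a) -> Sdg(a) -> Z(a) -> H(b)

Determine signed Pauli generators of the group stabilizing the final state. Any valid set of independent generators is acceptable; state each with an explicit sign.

The final state is stabilized by the group generated by -IX, -ZI; other independent generating sets are equally valid. Key observation: steps 8-11 multiply out to the identity, so the circuit reduces to the remaining gates.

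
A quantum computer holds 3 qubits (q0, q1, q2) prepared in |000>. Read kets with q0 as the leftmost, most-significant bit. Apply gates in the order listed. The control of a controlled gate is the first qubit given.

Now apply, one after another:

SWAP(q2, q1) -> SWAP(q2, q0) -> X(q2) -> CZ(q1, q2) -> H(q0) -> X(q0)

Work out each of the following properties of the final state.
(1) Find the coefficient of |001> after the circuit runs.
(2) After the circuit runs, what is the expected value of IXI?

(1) |001> carries amplitude sqrt(2)/2 in the final state.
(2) In the final state, IXI has expectation 0.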